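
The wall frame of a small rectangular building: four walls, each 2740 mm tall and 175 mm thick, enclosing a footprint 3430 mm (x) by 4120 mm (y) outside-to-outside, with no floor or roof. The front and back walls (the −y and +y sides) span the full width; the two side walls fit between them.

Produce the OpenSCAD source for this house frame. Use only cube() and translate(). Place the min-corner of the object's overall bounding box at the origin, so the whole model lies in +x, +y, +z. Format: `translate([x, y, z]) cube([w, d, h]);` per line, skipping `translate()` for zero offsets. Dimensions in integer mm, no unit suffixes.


cube([3430, 175, 2740]);
translate([0, 3945, 0]) cube([3430, 175, 2740]);
translate([0, 175, 0]) cube([175, 3770, 2740]);
translate([3255, 175, 0]) cube([175, 3770, 2740]);


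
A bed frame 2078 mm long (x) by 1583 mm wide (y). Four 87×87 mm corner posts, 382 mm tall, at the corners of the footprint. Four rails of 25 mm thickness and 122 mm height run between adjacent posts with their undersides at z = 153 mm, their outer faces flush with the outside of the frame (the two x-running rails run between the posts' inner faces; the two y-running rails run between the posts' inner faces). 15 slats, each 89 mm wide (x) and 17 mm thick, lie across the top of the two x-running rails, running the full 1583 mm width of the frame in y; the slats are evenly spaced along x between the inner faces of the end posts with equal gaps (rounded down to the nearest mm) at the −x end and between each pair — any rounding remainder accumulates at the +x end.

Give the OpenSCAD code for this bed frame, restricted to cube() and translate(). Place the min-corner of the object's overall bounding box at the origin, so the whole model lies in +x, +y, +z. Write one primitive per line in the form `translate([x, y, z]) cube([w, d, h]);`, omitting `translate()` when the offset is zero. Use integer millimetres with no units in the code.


// slat z = rail_z + rail_h = 153 + 122 = 275
// slat gap = ⌊(1904 − 15·89) / 16⌋ = 35
cube([87, 87, 382]);
translate([0, 1496, 0]) cube([87, 87, 382]);
translate([1991, 0, 0]) cube([87, 87, 382]);
translate([1991, 1496, 0]) cube([87, 87, 382]);
translate([87, 0, 153]) cube([1904, 25, 122]);
translate([87, 1558, 153]) cube([1904, 25, 122]);
translate([0, 87, 153]) cube([25, 1409, 122]);
translate([2053, 87, 153]) cube([25, 1409, 122]);
translate([122, 0, 275]) cube([89, 1583, 17]);
translate([246, 0, 275]) cube([89, 1583, 17]);
translate([370, 0, 275]) cube([89, 1583, 17]);
translate([494, 0, 275]) cube([89, 1583, 17]);
translate([618, 0, 275]) cube([89, 1583, 17]);
translate([742, 0, 275]) cube([89, 1583, 17]);
translate([866, 0, 275]) cube([89, 1583, 17]);
translate([990, 0, 275]) cube([89, 1583, 17]);
translate([1114, 0, 275]) cube([89, 1583, 17]);
translate([1238, 0, 275]) cube([89, 1583, 17]);
translate([1362, 0, 275]) cube([89, 1583, 17]);
translate([1486, 0, 275]) cube([89, 1583, 17]);
translate([1610, 0, 275]) cube([89, 1583, 17]);
translate([1734, 0, 275]) cube([89, 1583, 17]);
translate([1858, 0, 275]) cube([89, 1583, 17]);


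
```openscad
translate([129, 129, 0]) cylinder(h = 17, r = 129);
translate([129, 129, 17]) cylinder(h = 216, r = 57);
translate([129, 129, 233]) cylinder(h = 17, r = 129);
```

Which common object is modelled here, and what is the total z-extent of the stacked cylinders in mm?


A spool. The overall height is 250 mm.

Three coaxial cylinders, large–small–large — a spool. Two 17 mm flanges and a 216 mm core give 17 + 216 + 17 = 250 mm.


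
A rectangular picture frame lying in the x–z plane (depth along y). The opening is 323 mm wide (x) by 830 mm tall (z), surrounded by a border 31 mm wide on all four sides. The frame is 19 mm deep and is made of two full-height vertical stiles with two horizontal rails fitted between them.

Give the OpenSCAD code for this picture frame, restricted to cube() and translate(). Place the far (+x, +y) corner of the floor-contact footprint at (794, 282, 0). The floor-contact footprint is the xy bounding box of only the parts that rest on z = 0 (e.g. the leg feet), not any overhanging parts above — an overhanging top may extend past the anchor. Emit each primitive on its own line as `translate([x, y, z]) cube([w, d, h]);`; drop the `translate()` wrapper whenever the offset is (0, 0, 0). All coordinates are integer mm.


translate([409, 263, 0]) cube([31, 19, 892]);
translate([763, 263, 0]) cube([31, 19, 892]);
translate([440, 263, 0]) cube([323, 19, 31]);
translate([440, 263, 861]) cube([323, 19, 31]);


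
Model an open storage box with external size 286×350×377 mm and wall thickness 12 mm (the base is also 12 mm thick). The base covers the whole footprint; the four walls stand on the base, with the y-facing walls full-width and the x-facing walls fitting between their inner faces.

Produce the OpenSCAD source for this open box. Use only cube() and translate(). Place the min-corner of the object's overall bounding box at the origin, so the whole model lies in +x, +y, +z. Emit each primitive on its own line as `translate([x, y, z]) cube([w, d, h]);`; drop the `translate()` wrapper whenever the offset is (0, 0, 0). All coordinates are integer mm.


cube([286, 350, 12]);
translate([0, 0, 12]) cube([286, 12, 365]);
translate([0, 338, 12]) cube([286, 12, 365]);
translate([0, 12, 12]) cube([12, 326, 365]);
translate([274, 12, 12]) cube([12, 326, 365]);


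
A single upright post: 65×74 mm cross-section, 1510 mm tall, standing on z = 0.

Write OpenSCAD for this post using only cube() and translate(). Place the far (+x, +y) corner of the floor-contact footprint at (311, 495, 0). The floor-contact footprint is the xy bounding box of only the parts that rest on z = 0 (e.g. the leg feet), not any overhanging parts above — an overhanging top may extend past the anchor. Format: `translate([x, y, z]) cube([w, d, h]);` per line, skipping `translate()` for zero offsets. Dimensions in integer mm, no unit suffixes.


translate([246, 421, 0]) cube([65, 74, 1510]);


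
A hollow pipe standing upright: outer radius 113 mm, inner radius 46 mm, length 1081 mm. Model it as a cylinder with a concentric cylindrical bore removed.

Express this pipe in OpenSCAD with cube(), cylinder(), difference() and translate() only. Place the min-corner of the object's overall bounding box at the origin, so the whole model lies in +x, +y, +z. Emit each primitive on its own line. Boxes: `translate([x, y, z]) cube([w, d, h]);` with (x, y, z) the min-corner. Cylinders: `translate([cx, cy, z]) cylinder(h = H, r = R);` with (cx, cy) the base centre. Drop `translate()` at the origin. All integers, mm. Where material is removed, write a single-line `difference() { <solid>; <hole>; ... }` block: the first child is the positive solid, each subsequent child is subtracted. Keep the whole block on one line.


difference() { translate([113, 113, 0]) cylinder(h = 1081, r = 113); translate([113, 113, 0]) cylinder(h = 1081, r = 46); }


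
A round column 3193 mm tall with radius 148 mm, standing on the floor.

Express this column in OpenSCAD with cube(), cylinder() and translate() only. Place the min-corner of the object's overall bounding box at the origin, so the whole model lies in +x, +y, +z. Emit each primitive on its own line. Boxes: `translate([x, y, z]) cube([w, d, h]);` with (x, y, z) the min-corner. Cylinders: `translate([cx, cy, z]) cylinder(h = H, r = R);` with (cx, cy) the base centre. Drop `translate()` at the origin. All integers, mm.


translate([148, 148, 0]) cylinder(h = 3193, r = 148);


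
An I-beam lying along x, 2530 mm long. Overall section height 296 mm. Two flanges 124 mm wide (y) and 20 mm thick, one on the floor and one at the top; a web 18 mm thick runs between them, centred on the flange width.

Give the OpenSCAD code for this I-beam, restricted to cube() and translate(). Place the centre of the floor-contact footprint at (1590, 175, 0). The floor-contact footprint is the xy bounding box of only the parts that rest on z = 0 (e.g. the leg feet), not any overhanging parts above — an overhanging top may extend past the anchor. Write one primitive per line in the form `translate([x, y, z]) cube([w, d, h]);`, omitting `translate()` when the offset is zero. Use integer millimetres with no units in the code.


translate([325, 113, 0]) cube([2530, 124, 20]);
translate([325, 166, 20]) cube([2530, 18, 256]);
translate([325, 113, 276]) cube([2530, 124, 20]);


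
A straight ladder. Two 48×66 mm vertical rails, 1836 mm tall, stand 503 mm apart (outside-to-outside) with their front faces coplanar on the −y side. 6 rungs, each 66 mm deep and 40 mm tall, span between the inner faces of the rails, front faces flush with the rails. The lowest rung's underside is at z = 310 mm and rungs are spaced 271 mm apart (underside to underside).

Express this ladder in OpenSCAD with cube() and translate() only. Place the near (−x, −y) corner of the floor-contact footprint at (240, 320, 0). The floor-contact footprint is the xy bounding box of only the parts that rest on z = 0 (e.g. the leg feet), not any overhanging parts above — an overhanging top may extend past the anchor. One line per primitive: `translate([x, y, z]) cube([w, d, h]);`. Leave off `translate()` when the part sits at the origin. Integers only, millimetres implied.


translate([240, 320, 0]) cube([48, 66, 1836]);
translate([695, 320, 0]) cube([48, 66, 1836]);
translate([288, 320, 310]) cube([407, 66, 40]);
translate([288, 320, 581]) cube([407, 66, 40]);
translate([288, 320, 852]) cube([407, 66, 40]);
translate([288, 320, 1123]) cube([407, 66, 40]);
translate([288, 320, 1394]) cube([407, 66, 40]);
translate([288, 320, 1665]) cube([407, 66, 40]);


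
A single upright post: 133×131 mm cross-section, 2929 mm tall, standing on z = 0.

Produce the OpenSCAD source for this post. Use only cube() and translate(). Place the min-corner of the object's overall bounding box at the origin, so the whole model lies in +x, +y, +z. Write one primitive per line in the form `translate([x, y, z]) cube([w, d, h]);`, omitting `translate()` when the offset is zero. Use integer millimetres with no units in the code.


cube([133, 131, 2929]);


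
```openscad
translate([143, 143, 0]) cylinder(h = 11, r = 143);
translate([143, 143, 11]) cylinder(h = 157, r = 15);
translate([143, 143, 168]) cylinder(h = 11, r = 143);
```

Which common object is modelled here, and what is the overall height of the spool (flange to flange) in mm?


A spool. The overall height is 179 mm.

Three coaxial cylinders, large–small–large — a spool. Two 11 mm flanges and a 157 mm core give 11 + 157 + 11 = 179 mm.


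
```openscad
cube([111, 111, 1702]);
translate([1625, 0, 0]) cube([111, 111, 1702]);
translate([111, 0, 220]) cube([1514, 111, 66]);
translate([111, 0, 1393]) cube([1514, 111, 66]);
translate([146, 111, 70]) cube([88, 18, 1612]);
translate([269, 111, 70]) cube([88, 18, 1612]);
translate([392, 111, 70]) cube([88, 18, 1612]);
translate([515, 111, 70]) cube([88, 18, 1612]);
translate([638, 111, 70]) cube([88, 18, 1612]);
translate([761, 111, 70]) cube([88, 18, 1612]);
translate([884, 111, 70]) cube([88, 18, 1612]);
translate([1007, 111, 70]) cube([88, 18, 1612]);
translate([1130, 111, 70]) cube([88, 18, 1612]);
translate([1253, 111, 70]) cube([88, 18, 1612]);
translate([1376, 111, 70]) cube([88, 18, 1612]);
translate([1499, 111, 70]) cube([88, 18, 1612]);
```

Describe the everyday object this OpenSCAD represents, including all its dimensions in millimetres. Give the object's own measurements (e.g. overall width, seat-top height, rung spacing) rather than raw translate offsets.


A fence section. Two 111×111 mm posts, 1702 mm tall, stand on the floor with a clear span of 1514 mm between their inner faces. Two horizontal rails of 111×66 mm section span the gap between the posts with their undersides at z = 220 mm and z = 1393 mm, flush with the posts' −y face. 12 pickets, each 88 mm wide, 18 mm thick and 1612 mm tall, are fixed to the +y face of the rails with their bottoms at z = 70 mm, spaced across the span with a 35 mm gap after the −x post and between neighbouring pickets, with 38 mm left before the +x post.


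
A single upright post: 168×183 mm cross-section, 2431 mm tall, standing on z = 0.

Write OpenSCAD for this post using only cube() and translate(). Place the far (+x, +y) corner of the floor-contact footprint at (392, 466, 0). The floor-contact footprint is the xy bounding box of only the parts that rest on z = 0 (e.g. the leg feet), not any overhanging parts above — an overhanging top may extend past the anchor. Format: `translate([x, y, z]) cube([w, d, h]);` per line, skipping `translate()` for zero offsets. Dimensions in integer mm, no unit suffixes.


translate([224, 283, 0]) cube([168, 183, 2431]);


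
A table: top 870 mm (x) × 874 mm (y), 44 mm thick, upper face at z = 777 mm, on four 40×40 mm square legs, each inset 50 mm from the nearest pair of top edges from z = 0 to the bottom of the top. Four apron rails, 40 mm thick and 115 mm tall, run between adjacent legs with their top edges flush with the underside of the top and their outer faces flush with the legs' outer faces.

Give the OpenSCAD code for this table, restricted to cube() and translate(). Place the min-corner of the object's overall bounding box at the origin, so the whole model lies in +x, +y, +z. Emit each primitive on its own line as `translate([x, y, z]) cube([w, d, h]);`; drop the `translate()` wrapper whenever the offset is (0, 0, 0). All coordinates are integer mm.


translate([0, 0, 733]) cube([870, 874, 44]);
translate([50, 50, 0]) cube([40, 40, 733]);
translate([780, 50, 0]) cube([40, 40, 733]);
translate([50, 784, 0]) cube([40, 40, 733]);
translate([780, 784, 0]) cube([40, 40, 733]);
translate([90, 50, 618]) cube([690, 40, 115]);
translate([90, 784, 618]) cube([690, 40, 115]);
translate([50, 90, 618]) cube([40, 694, 115]);
translate([780, 90, 618]) cube([40, 694, 115]);


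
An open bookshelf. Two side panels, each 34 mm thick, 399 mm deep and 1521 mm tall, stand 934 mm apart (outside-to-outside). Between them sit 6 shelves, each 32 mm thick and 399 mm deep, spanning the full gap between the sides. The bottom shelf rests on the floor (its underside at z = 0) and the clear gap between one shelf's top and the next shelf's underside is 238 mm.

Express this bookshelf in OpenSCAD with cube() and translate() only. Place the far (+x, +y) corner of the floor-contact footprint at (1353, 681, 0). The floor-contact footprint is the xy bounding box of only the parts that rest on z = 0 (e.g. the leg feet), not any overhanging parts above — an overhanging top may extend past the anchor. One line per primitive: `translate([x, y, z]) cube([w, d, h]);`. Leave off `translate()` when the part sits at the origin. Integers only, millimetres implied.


translate([419, 282, 0]) cube([34, 399, 1521]);
translate([1319, 282, 0]) cube([34, 399, 1521]);
translate([453, 282, 0]) cube([866, 399, 32]);
translate([453, 282, 270]) cube([866, 399, 32]);
translate([453, 282, 540]) cube([866, 399, 32]);
translate([453, 282, 810]) cube([866, 399, 32]);
translate([453, 282, 1080]) cube([866, 399, 32]);
translate([453, 282, 1350]) cube([866, 399, 32]);


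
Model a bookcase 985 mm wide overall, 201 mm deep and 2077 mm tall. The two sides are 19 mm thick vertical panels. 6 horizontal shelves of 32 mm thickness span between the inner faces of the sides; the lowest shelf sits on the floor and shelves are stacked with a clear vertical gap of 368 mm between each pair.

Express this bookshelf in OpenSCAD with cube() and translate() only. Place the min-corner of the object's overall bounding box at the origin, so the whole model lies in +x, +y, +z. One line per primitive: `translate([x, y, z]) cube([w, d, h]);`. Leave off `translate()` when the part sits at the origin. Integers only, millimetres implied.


cube([19, 201, 2077]);
translate([966, 0, 0]) cube([19, 201, 2077]);
translate([19, 0, 0]) cube([947, 201, 32]);
translate([19, 0, 400]) cube([947, 201, 32]);
translate([19, 0, 800]) cube([947, 201, 32]);
translate([19, 0, 1200]) cube([947, 201, 32]);
translate([19, 0, 1600]) cube([947, 201, 32]);
translate([19, 0, 2000]) cube([947, 201, 32]);


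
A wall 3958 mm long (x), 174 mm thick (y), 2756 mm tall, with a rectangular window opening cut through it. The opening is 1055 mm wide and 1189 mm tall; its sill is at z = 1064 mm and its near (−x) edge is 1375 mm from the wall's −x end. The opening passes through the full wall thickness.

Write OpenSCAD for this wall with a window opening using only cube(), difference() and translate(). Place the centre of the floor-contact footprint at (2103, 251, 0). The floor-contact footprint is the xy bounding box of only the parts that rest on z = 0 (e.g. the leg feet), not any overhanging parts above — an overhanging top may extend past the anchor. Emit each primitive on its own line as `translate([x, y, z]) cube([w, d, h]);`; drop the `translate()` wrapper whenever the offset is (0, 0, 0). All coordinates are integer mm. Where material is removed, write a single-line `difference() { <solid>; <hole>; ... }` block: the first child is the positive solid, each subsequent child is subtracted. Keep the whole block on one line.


difference() { translate([124, 164, 0]) cube([3958, 174, 2756]); translate([1499, 164, 1064]) cube([1055, 174, 1189]); }


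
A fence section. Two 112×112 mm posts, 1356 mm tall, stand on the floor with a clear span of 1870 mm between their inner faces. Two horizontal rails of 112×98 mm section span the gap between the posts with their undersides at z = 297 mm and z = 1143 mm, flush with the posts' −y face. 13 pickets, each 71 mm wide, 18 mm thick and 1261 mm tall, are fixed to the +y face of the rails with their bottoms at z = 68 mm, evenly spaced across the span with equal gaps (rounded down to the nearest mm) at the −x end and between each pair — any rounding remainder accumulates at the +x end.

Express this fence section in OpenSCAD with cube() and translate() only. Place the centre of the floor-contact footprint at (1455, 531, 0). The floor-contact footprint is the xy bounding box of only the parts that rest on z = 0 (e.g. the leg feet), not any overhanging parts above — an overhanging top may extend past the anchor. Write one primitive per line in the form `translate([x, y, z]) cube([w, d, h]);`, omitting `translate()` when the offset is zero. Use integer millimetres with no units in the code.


translate([408, 475, 0]) cube([112, 112, 1356]);
translate([2390, 475, 0]) cube([112, 112, 1356]);
translate([520, 475, 297]) cube([1870, 112, 98]);
translate([520, 475, 1143]) cube([1870, 112, 98]);
translate([587, 587, 68]) cube([71, 18, 1261]);
translate([725, 587, 68]) cube([71, 18, 1261]);
translate([863, 587, 68]) cube([71, 18, 1261]);
translate([1001, 587, 68]) cube([71, 18, 1261]);
translate([1139, 587, 68]) cube([71, 18, 1261]);
translate([1277, 587, 68]) cube([71, 18, 1261]);
translate([1415, 587, 68]) cube([71, 18, 1261]);
translate([1553, 587, 68]) cube([71, 18, 1261]);
translate([1691, 587, 68]) cube([71, 18, 1261]);
translate([1829, 587, 68]) cube([71, 18, 1261]);
translate([1967, 587, 68]) cube([71, 18, 1261]);
translate([2105, 587, 68]) cube([71, 18, 1261]);
translate([2243, 587, 68]) cube([71, 18, 1261]);


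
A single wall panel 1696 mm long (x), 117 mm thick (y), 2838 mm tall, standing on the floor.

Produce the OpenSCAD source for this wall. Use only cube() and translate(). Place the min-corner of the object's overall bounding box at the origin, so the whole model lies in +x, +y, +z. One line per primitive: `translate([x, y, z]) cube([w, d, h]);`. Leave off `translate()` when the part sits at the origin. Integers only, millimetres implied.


cube([1696, 117, 2838]);


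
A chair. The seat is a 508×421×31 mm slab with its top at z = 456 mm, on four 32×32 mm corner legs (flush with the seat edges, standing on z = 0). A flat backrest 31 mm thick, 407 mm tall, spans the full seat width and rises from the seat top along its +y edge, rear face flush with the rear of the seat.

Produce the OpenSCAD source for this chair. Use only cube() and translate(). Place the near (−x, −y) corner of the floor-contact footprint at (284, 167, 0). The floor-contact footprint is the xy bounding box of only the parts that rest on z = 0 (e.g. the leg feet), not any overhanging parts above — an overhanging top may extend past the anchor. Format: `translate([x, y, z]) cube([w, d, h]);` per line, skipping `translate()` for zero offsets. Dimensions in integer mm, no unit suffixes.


// leg_h = 456 - 31 = 425
translate([284, 167, 425]) cube([508, 421, 31]);
translate([284, 167, 0]) cube([32, 32, 425]);
translate([760, 167, 0]) cube([32, 32, 425]);
translate([284, 556, 0]) cube([32, 32, 425]);
translate([760, 556, 0]) cube([32, 32, 425]);
translate([284, 557, 456]) cube([508, 31, 407]);


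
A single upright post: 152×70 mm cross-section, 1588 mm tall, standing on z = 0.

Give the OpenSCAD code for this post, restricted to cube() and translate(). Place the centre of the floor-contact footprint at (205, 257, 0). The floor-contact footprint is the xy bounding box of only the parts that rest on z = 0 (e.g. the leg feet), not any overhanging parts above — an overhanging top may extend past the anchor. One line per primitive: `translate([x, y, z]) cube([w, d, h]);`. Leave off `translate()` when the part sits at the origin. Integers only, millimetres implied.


translate([129, 222, 0]) cube([152, 70, 1588]);


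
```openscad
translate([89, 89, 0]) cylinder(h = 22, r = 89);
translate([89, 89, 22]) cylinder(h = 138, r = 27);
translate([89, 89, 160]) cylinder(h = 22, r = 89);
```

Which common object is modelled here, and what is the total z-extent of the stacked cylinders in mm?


A spool. The overall height is 182 mm.

Three coaxial cylinders, large–small–large — a spool. Two 22 mm flanges and a 138 mm core give 22 + 138 + 22 = 182 mm.


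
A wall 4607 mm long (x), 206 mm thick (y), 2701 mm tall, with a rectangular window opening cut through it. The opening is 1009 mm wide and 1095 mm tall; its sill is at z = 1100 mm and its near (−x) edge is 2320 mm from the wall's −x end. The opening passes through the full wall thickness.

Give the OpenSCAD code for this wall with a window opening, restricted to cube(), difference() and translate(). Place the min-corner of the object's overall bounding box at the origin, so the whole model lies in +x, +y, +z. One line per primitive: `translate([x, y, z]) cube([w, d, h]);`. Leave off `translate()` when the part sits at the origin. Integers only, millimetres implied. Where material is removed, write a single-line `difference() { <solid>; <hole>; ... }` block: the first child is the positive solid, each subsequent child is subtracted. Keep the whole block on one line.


difference() { cube([4607, 206, 2701]); translate([2320, 0, 1100]) cube([1009, 206, 1095]); }


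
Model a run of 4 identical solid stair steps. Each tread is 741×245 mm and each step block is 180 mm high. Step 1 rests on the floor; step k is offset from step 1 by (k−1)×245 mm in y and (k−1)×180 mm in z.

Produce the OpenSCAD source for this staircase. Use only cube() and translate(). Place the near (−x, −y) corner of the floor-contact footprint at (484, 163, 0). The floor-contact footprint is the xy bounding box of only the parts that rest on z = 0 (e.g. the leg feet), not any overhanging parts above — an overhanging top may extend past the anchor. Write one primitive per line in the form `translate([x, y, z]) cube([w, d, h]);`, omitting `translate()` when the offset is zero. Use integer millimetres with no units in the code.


translate([484, 163, 0]) cube([741, 245, 180]);
translate([484, 408, 180]) cube([741, 245, 180]);
translate([484, 653, 360]) cube([741, 245, 180]);
translate([484, 898, 540]) cube([741, 245, 180]);


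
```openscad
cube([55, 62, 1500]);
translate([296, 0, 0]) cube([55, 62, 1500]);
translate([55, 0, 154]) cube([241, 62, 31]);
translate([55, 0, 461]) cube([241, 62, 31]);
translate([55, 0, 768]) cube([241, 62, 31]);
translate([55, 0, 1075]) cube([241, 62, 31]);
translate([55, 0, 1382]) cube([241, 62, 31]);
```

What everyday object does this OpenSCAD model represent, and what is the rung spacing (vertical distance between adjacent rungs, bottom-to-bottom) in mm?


A ladder. The rung spacing is 307 mm.

Two tall 55×62 posts with 5 short bars between them — a ladder. Adjacent rungs sit at z = 154 and z = 461, so the spacing is 461 − 154 = 307 mm.


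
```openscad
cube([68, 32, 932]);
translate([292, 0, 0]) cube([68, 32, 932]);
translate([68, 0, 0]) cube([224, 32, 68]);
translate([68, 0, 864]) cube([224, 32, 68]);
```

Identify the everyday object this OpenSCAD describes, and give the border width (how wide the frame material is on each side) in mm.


A picture frame. The border width is 68 mm.

Four thin pieces enclosing a rectangular opening — a picture frame. The two full-height stiles are 932 mm tall; the top rail sits at z = 864 and is 68 mm tall, so the border above the opening is 932 − 864 = 68 mm, matching the stile x-width.


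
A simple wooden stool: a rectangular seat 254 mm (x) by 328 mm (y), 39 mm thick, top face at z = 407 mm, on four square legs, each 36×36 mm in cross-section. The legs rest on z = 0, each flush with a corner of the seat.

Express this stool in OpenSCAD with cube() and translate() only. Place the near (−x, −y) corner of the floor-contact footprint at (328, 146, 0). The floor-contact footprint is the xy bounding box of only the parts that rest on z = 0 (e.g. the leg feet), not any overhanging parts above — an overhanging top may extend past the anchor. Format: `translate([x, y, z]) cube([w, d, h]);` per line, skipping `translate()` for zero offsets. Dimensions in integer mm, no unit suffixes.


translate([328, 146, 368]) cube([254, 328, 39]);
translate([328, 146, 0]) cube([36, 36, 368]);
translate([546, 146, 0]) cube([36, 36, 368]);
translate([328, 438, 0]) cube([36, 36, 368]);
translate([546, 438, 0]) cube([36, 36, 368]);


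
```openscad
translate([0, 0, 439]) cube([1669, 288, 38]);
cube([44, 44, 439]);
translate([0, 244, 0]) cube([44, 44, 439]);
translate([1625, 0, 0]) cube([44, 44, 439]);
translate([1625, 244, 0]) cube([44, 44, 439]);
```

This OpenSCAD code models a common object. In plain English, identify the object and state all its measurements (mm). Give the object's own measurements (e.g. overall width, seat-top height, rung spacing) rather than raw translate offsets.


A long wooden bench with a 1669 mm (x) × 288 mm (y) seat, 38 mm thick, its top surface 477 mm above the floor. Four 44 mm square legs at the seat corners, flush with the edges, run from z = 0 to the seat underside.


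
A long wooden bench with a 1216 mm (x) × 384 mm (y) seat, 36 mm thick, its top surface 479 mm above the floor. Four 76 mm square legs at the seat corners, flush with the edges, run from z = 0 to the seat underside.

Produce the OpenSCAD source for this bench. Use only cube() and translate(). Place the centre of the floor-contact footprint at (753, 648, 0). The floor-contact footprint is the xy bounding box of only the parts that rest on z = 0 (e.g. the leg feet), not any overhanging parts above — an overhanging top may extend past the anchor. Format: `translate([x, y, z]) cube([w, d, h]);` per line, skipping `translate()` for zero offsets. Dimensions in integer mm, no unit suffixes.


// leg_h = 479 − 36 = 443
translate([145, 456, 443]) cube([1216, 384, 36]);
translate([145, 456, 0]) cube([76, 76, 443]);
translate([145, 764, 0]) cube([76, 76, 443]);
translate([1285, 456, 0]) cube([76, 76, 443]);
translate([1285, 764, 0]) cube([76, 76, 443]);


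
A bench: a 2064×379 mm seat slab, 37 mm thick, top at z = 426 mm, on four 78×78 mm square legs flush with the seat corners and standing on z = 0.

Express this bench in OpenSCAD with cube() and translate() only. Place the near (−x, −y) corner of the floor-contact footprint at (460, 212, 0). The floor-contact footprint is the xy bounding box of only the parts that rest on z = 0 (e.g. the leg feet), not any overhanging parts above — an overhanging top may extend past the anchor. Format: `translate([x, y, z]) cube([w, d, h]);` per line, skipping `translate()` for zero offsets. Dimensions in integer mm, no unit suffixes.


translate([460, 212, 389]) cube([2064, 379, 37]);
translate([460, 212, 0]) cube([78, 78, 389]);
translate([460, 513, 0]) cube([78, 78, 389]);
translate([2446, 212, 0]) cube([78, 78, 389]);
translate([2446, 513, 0]) cube([78, 78, 389]);


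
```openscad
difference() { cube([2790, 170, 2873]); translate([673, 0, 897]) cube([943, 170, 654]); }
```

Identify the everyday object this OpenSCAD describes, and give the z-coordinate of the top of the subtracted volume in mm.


A wall with a window opening. The window head height is 1551 mm.

A wall with a rectangular opening subtracted — a window. Sill at z = 897, opening 654 mm tall, so the head is at 897 + 654 = 1551 mm.


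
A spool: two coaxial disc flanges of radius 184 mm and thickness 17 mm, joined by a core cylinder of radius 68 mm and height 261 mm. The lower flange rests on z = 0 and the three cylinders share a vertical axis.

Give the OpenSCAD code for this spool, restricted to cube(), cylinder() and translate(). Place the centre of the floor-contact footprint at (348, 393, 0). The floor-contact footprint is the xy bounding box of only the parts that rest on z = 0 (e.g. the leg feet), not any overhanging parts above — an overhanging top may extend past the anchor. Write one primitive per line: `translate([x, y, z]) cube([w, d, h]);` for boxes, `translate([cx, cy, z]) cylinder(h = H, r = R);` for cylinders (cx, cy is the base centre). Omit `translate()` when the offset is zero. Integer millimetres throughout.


translate([348, 393, 0]) cylinder(h = 17, r = 184);
translate([348, 393, 17]) cylinder(h = 261, r = 68);
translate([348, 393, 278]) cylinder(h = 17, r = 184);


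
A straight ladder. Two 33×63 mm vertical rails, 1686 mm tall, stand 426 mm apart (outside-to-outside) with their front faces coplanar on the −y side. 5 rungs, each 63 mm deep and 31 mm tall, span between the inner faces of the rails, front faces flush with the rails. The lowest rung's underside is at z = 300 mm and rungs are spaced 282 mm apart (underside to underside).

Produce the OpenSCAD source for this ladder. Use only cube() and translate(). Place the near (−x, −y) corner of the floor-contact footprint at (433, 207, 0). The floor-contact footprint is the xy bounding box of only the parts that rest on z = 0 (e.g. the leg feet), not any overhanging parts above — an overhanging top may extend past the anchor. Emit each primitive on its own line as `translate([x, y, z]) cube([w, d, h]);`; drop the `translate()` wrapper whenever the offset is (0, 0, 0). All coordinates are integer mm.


translate([433, 207, 0]) cube([33, 63, 1686]);
translate([826, 207, 0]) cube([33, 63, 1686]);
translate([466, 207, 300]) cube([360, 63, 31]);
translate([466, 207, 582]) cube([360, 63, 31]);
translate([466, 207, 864]) cube([360, 63, 31]);
translate([466, 207, 1146]) cube([360, 63, 31]);
translate([466, 207, 1428]) cube([360, 63, 31]);


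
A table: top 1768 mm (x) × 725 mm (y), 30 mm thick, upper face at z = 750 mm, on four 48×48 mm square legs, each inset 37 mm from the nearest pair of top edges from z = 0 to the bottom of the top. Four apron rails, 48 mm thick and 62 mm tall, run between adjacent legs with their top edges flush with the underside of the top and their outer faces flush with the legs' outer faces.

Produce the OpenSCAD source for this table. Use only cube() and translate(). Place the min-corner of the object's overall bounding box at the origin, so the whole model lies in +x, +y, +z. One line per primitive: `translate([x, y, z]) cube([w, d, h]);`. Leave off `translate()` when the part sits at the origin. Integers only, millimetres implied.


translate([0, 0, 720]) cube([1768, 725, 30]);
translate([37, 37, 0]) cube([48, 48, 720]);
translate([1683, 37, 0]) cube([48, 48, 720]);
translate([37, 640, 0]) cube([48, 48, 720]);
translate([1683, 640, 0]) cube([48, 48, 720]);
translate([85, 37, 658]) cube([1598, 48, 62]);
translate([85, 640, 658]) cube([1598, 48, 62]);
translate([37, 85, 658]) cube([48, 555, 62]);
translate([1683, 85, 658]) cube([48, 555, 62]);


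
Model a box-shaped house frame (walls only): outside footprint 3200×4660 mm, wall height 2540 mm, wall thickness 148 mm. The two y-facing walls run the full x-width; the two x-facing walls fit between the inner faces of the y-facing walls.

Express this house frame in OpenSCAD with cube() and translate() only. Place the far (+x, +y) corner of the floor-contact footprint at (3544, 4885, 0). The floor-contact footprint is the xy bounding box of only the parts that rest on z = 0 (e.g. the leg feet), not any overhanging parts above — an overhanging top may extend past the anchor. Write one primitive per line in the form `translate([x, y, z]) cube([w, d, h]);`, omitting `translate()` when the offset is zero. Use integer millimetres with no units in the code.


translate([344, 225, 0]) cube([3200, 148, 2540]);
translate([344, 4737, 0]) cube([3200, 148, 2540]);
translate([344, 373, 0]) cube([148, 4364, 2540]);
translate([3396, 373, 0]) cube([148, 4364, 2540]);


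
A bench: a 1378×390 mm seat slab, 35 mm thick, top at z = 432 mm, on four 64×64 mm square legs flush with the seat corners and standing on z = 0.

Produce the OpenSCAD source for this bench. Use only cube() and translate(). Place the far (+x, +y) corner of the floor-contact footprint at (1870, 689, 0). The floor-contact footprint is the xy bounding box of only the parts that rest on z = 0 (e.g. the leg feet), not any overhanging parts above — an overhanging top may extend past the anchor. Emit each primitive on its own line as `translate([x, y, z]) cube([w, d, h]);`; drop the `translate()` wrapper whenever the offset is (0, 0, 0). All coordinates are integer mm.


// leg_h = 432 − 35 = 397
translate([492, 299, 397]) cube([1378, 390, 35]);
translate([492, 299, 0]) cube([64, 64, 397]);
translate([492, 625, 0]) cube([64, 64, 397]);
translate([1806, 299, 0]) cube([64, 64, 397]);
translate([1806, 625, 0]) cube([64, 64, 397]);


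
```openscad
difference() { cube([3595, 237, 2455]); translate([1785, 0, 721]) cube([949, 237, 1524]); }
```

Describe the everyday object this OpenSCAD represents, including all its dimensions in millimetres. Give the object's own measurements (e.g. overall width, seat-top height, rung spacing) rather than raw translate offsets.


A wall 3595 mm long (x), 237 mm thick (y), 2455 mm tall, with a rectangular window opening cut through it. The opening is 949 mm wide and 1524 mm tall; its sill is at z = 721 mm and its near (−x) edge is 1785 mm from the wall's −x end. The opening passes through the full wall thickness.


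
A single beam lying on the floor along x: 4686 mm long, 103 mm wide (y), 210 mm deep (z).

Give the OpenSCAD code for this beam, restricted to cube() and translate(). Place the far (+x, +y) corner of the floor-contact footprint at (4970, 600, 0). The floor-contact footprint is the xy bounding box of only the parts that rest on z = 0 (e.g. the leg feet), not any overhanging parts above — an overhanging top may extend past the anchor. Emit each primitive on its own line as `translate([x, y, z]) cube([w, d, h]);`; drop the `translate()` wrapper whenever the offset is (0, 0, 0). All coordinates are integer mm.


translate([284, 497, 0]) cube([4686, 103, 210]);


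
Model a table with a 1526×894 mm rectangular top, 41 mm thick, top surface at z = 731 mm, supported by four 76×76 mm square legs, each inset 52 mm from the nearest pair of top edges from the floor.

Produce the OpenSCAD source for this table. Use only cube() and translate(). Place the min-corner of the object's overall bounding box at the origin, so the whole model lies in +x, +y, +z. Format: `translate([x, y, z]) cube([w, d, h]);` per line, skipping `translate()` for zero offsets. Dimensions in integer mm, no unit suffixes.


// leg_h = 731 - 41 = 690
translate([0, 0, 690]) cube([1526, 894, 41]);
translate([52, 52, 0]) cube([76, 76, 690]);
translate([1398, 52, 0]) cube([76, 76, 690]);
translate([52, 766, 0]) cube([76, 76, 690]);
translate([1398, 766, 0]) cube([76, 76, 690]);


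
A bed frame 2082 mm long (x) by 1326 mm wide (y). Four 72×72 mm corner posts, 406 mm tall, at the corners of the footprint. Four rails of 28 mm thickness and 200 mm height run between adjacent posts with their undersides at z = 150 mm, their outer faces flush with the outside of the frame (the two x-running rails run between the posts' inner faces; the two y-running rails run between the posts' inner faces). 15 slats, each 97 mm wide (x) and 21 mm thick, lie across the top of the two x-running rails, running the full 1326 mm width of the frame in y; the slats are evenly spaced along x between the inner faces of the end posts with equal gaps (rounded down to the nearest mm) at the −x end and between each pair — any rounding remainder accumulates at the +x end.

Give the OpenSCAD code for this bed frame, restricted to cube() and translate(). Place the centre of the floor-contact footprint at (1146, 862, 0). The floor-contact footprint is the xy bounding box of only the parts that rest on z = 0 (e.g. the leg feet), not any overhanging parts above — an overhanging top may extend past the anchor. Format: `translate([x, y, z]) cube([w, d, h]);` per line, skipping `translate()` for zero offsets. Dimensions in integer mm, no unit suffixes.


translate([105, 199, 0]) cube([72, 72, 406]);
translate([105, 1453, 0]) cube([72, 72, 406]);
translate([2115, 199, 0]) cube([72, 72, 406]);
translate([2115, 1453, 0]) cube([72, 72, 406]);
translate([177, 199, 150]) cube([1938, 28, 200]);
translate([177, 1497, 150]) cube([1938, 28, 200]);
translate([105, 271, 150]) cube([28, 1182, 200]);
translate([2159, 271, 150]) cube([28, 1182, 200]);
translate([207, 199, 350]) cube([97, 1326, 21]);
translate([334, 199, 350]) cube([97, 1326, 21]);
translate([461, 199, 350]) cube([97, 1326, 21]);
translate([588, 199, 350]) cube([97, 1326, 21]);
translate([715, 199, 350]) cube([97, 1326, 21]);
translate([842, 199, 350]) cube([97, 1326, 21]);
translate([969, 199, 350]) cube([97, 1326, 21]);
translate([1096, 199, 350]) cube([97, 1326, 21]);
translate([1223, 199, 350]) cube([97, 1326, 21]);
translate([1350, 199, 350]) cube([97, 1326, 21]);
translate([1477, 199, 350]) cube([97, 1326, 21]);
translate([1604, 199, 350]) cube([97, 1326, 21]);
translate([1731, 199, 350]) cube([97, 1326, 21]);
translate([1858, 199, 350]) cube([97, 1326, 21]);
translate([1985, 199, 350]) cube([97, 1326, 21]);


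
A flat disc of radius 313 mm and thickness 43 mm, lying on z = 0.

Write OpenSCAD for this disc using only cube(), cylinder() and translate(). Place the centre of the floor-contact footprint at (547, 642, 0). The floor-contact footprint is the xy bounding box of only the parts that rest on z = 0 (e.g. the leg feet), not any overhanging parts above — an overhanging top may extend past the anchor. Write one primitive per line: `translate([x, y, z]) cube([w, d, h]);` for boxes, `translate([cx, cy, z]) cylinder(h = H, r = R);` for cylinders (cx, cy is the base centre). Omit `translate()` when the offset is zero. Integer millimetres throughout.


translate([547, 642, 0]) cylinder(h = 43, r = 313);


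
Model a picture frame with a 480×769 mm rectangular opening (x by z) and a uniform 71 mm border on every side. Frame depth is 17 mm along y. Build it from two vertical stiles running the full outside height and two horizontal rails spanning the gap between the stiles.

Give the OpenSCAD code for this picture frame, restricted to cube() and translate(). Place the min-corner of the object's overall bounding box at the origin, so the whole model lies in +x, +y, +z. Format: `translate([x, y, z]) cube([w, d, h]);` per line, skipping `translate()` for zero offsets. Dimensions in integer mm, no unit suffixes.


cube([71, 17, 911]);
translate([551, 0, 0]) cube([71, 17, 911]);
translate([71, 0, 0]) cube([480, 17, 71]);
translate([71, 0, 840]) cube([480, 17, 71]);
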